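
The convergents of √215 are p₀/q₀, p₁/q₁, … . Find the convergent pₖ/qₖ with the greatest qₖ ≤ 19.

44/3

√215 = [14; 1, 1, 1, 28, …] (period length 4).
Convergents:
  p_0/q_0 = 14/1
  p_1/q_1 = 15/1
  p_2/q_2 = 29/2
  p_3/q_3 = 44/3
  p_4/q_4 = 1261/86
q_3 = 3 ≤ 19 < 86 = q_4, so the answer is 44/3.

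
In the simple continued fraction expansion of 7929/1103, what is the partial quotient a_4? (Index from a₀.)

3

7929 = 7·1103 + 208   →  a_0 = 7
1103 = 5·208 + 63   →  a_1 = 5
208 = 3·63 + 19   →  a_2 = 3
63 = 3·19 + 6   →  a_3 = 3
19 = 3·6 + 1   →  a_4 = 3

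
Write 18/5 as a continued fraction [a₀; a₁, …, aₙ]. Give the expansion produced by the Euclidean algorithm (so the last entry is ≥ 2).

[3; 1, 1, 2]

18 = 3*5 + 3
5 = 1*3 + 2
3 = 1*2 + 1
2 = 2*1 + 0  (stop)
So 18/5 = [3; 1, 1, 2].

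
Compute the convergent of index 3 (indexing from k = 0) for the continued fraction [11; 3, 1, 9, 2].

Using pₖ = aₖpₖ₋₁ + pₖ₋₂, qₖ = aₖqₖ₋₁ + qₖ₋₂ (with p₋₁=1, p₋₂=0, q₋₁=0, q₋₂=1):
  k=0: a=11, p=11, q=1
  k=1: a=3, p=34, q=3
  k=2: a=1, p=45, q=4
  k=3: a=9, p=439, q=39

439/39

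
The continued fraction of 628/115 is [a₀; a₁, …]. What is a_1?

628 = 5·115 + 53   →  a_0 = 5
115 = 2·53 + 9   →  a_1 = 2

2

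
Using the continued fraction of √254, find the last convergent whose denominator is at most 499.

√254 = [15; 1, 14, 1, 30, …] (period length 4).
Convergents:
  p_0/q_0 = 15/1
  p_1/q_1 = 16/1
  p_2/q_2 = 239/15
  p_3/q_3 = 255/16
  p_4/q_4 = 7889/495
  p_5/q_5 = 8144/511
q_4 = 495 ≤ 499 < 511 = q_5, so the answer is 7889/495.

7889/495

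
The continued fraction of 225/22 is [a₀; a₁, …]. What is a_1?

225 = 10·22 + 5   →  a_0 = 10
22 = 4·5 + 2   →  a_1 = 4

4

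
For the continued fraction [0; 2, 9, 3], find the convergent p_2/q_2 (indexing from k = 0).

Using pₖ = aₖpₖ₋₁ + pₖ₋₂, qₖ = aₖqₖ₋₁ + qₖ₋₂ (with p₋₁=1, p₋₂=0, q₋₁=0, q₋₂=1):
  k=0: a=0, p=0, q=1
  k=1: a=2, p=1, q=2
  k=2: a=9, p=9, q=19

9/19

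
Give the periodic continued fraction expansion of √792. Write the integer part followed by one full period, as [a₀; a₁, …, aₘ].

a₀ = ⌊√792⌋ = 28.
With m₀=0, d₀=1 and mₖ₊₁ = dₖaₖ − mₖ, dₖ₊₁ = (n − mₖ₊₁²)/dₖ, aₖ₊₁ = ⌊(a₀+mₖ₊₁)/dₖ₊₁⌋:
  k=1: m=28, d=8, a=7
  k=2: m=28, d=1, a=56
d=1 and a=2a₀=56 at k=2, so the next step gives (m, d) = (28, 8) again — its k=1 value — and the period has length 2.

[28; 7, 56]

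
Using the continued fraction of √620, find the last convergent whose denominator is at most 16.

√620 = [24; 1, 8, 1, 48, …] (period length 4).
Convergents:
  p_0/q_0 = 24/1
  p_1/q_1 = 25/1
  p_2/q_2 = 224/9
  p_3/q_3 = 249/10
  p_4/q_4 = 12176/489
q_3 = 10 ≤ 16 < 489 = q_4, so the answer is 249/10.

249/10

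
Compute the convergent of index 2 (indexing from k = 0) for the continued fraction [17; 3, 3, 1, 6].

173/10

Using pₖ = aₖpₖ₋₁ + pₖ₋₂, qₖ = aₖqₖ₋₁ + qₖ₋₂ (with p₋₁=1, p₋₂=0, q₋₁=0, q₋₂=1):
  k=0: a=17, p=17, q=1
  k=1: a=3, p=52, q=3
  k=2: a=3, p=173, q=10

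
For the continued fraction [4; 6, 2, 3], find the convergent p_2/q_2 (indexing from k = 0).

54/13

Using pₖ = aₖpₖ₋₁ + pₖ₋₂, qₖ = aₖqₖ₋₁ + qₖ₋₂ (with p₋₁=1, p₋₂=0, q₋₁=0, q₋₂=1):
  k=0: a=4, p=4, q=1
  k=1: a=6, p=25, q=6
  k=2: a=2, p=54, q=13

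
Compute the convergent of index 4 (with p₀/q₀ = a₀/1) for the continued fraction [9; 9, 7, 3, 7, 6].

Using pₖ = aₖpₖ₋₁ + pₖ₋₂, qₖ = aₖqₖ₋₁ + qₖ₋₂ (with p₋₁=1, p₋₂=0, q₋₁=0, q₋₂=1):
  k=0: a=9, p=9, q=1
  k=1: a=9, p=82, q=9
  k=2: a=7, p=583, q=64
  k=3: a=3, p=1831, q=201
  k=4: a=7, p=13400, q=1471

13400/1471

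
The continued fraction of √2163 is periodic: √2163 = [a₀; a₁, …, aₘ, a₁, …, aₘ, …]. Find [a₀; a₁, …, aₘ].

a₀ = ⌊√2163⌋ = 46.
With m₀=0, d₀=1 and mₖ₊₁ = dₖaₖ − mₖ, dₖ₊₁ = (n − mₖ₊₁²)/dₖ, aₖ₊₁ = ⌊(a₀+mₖ₊₁)/dₖ₊₁⌋:
  k=1: m=46, d=47, a=1
  k=2: m=1, d=46, a=1
  k=3: m=45, d=3, a=30
  k=4: m=45, d=46, a=1
  k=5: m=1, d=47, a=1
  k=6: m=46, d=1, a=92
d=1 and a=2a₀=92 at k=6, so the next step gives (m, d) = (46, 47) again — its k=1 value — and the period has length 6.

[46; 1, 1, 30, 1, 1, 92]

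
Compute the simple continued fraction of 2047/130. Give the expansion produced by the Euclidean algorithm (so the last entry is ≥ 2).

[15; 1, 2, 1, 15, 2]

2047 = 15×130 + 97
130 = 1×97 + 33
97 = 2×33 + 31
33 = 1×31 + 2
31 = 15×2 + 1
2 = 2×1 + 0  (stop)
So 2047/130 = [15; 1, 2, 1, 15, 2].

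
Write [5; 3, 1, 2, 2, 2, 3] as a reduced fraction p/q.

1133/215

Fold from the inside: start with 3/1.
  2 + 1/3 = 7/3
  2 + 3/7 = 17/7
  2 + 7/17 = 41/17
  1 + 17/41 = 58/41
  3 + 41/58 = 215/58
  5 + 58/215 = 1133/215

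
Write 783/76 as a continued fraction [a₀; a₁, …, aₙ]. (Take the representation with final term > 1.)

783 = 10×76 + 23
76 = 3×23 + 7
23 = 3×7 + 2
7 = 3×2 + 1
2 = 2×1 + 0  (stop)
So 783/76 = [10; 3, 3, 3, 2].

[10; 3, 3, 3, 2]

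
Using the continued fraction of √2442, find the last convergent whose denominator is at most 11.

√2442 = [49; 2, 2, 2, 98, …] (period length 4).
Convergents:
  p_0/q_0 = 49/1
  p_1/q_1 = 99/2
  p_2/q_2 = 247/5
  p_3/q_3 = 593/12
q_2 = 5 ≤ 11 < 12 = q_3, so the answer is 247/5.

247/5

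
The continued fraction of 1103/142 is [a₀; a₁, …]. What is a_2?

3

1103 = 7·142 + 109   →  a_0 = 7
142 = 1·109 + 33   →  a_1 = 1
109 = 3·33 + 10   →  a_2 = 3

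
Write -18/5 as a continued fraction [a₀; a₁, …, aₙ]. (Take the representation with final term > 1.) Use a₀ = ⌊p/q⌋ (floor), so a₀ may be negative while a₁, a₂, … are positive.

[-4; 2, 2]

-18 = -4*5 + 2
5 = 2*2 + 1
2 = 2*1 + 0  (stop)
So -18/5 = [-4; 2, 2].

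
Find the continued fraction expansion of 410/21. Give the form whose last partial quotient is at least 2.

410 = 19*21 + 11
21 = 1*11 + 10
11 = 1*10 + 1
10 = 10*1 + 0  (stop)
So 410/21 = [19; 1, 1, 10].

[19; 1, 1, 10]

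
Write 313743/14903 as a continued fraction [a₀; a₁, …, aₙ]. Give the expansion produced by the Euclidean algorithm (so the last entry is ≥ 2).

313743 = 21*14903 + 780
14903 = 19*780 + 83
780 = 9*83 + 33
83 = 2*33 + 17
33 = 1*17 + 16
17 = 1*16 + 1
16 = 16*1 + 0  (stop)
So 313743/14903 = [21; 19, 9, 2, 1, 1, 16].

[21; 19, 9, 2, 1, 1, 16]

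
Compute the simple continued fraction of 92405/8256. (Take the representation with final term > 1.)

[11; 5, 5, 9, 6, 1, 4]

92405 = 11*8256 + 1589
8256 = 5*1589 + 311
1589 = 5*311 + 34
311 = 9*34 + 5
34 = 6*5 + 4
5 = 1*4 + 1
4 = 4*1 + 0  (stop)
So 92405/8256 = [11; 5, 5, 9, 6, 1, 4].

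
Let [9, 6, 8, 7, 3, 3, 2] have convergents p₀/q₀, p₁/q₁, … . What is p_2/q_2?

Using pₖ = aₖpₖ₋₁ + pₖ₋₂, qₖ = aₖqₖ₋₁ + qₖ₋₂ (with p₋₁=1, p₋₂=0, q₋₁=0, q₋₂=1):
  k=0: a=9, p=9, q=1
  k=1: a=6, p=55, q=6
  k=2: a=8, p=449, q=49

449/49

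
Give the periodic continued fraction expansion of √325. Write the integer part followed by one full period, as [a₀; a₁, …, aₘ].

[18; 36]

a₀ = ⌊√325⌋ = 18.
With m₀=0, d₀=1 and mₖ₊₁ = dₖaₖ − mₖ, dₖ₊₁ = (n − mₖ₊₁²)/dₖ, aₖ₊₁ = ⌊(a₀+mₖ₊₁)/dₖ₊₁⌋:
  k=1: m=18, d=1, a=36
d=1 and a=2a₀=36 at k=1, so the next step gives (m, d) = (18, 1) again — its k=1 value — and the period has length 1.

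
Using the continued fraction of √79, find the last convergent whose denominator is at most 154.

√79 = [8; 1, 7, 1, 16, …] (period length 4).
Convergents:
  p_0/q_0 = 8/1
  p_1/q_1 = 9/1
  p_2/q_2 = 71/8
  p_3/q_3 = 80/9
  p_4/q_4 = 1351/152
  p_5/q_5 = 1431/161
q_4 = 152 ≤ 154 < 161 = q_5, so the answer is 1351/152.

1351/152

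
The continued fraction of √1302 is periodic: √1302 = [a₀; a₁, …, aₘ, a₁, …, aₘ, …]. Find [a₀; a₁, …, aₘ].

[36; 12, 72]

a₀ = ⌊√1302⌋ = 36.
With m₀=0, d₀=1 and mₖ₊₁ = dₖaₖ − mₖ, dₖ₊₁ = (n − mₖ₊₁²)/dₖ, aₖ₊₁ = ⌊(a₀+mₖ₊₁)/dₖ₊₁⌋:
  k=1: m=36, d=6, a=12
  k=2: m=36, d=1, a=72
d=1 and a=2a₀=72 at k=2, so the next step gives (m, d) = (36, 6) again — its k=1 value — and the period has length 2.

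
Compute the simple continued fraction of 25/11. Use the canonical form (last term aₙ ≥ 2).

25 = 2*11 + 3
11 = 3*3 + 2
3 = 1*2 + 1
2 = 2*1 + 0  (stop)
So 25/11 = [2; 3, 1, 2].

[2; 3, 1, 2]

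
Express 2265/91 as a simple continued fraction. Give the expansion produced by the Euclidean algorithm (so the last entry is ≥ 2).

[24; 1, 8, 10]

2265 = 24×91 + 81
91 = 1×81 + 10
81 = 8×10 + 1
10 = 10×1 + 0  (stop)
So 2265/91 = [24; 1, 8, 10].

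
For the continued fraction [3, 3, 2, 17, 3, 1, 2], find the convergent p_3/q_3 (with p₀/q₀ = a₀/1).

401/122

Using pₖ = aₖpₖ₋₁ + pₖ₋₂, qₖ = aₖqₖ₋₁ + qₖ₋₂ (with p₋₁=1, p₋₂=0, q₋₁=0, q₋₂=1):
  k=0: a=3, p=3, q=1
  k=1: a=3, p=10, q=3
  k=2: a=2, p=23, q=7
  k=3: a=17, p=401, q=122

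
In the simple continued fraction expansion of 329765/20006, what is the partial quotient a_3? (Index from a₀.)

2

329765 = 16·20006 + 9669   →  a_0 = 16
20006 = 2·9669 + 668   →  a_1 = 2
9669 = 14·668 + 317   →  a_2 = 14
668 = 2·317 + 34   →  a_3 = 2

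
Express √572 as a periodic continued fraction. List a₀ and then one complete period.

[23; 1, 10, 1, 46]

a₀ = ⌊√572⌋ = 23.
With m₀=0, d₀=1 and mₖ₊₁ = dₖaₖ − mₖ, dₖ₊₁ = (n − mₖ₊₁²)/dₖ, aₖ₊₁ = ⌊(a₀+mₖ₊₁)/dₖ₊₁⌋:
  k=1: m=23, d=43, a=1
  k=2: m=20, d=4, a=10
  k=3: m=20, d=43, a=1
  k=4: m=23, d=1, a=46
d=1 and a=2a₀=46 at k=4, so the next step gives (m, d) = (23, 43) again — its k=1 value — and the period has length 4.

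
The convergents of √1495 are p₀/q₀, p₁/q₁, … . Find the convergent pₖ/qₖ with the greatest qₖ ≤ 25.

√1495 = [38; 1, 1, 1, 76, …] (period length 4).
Convergents:
  p_0/q_0 = 38/1
  p_1/q_1 = 39/1
  p_2/q_2 = 77/2
  p_3/q_3 = 116/3
  p_4/q_4 = 8893/230
q_3 = 3 ≤ 25 < 230 = q_4, so the answer is 116/3.

116/3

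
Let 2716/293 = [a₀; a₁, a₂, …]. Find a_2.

1

2716 = 9·293 + 79   →  a_0 = 9
293 = 3·79 + 56   →  a_1 = 3
79 = 1·56 + 23   →  a_2 = 1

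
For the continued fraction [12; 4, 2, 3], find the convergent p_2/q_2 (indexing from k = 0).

110/9

Using pₖ = aₖpₖ₋₁ + pₖ₋₂, qₖ = aₖqₖ₋₁ + qₖ₋₂ (with p₋₁=1, p₋₂=0, q₋₁=0, q₋₂=1):
  k=0: a=12, p=12, q=1
  k=1: a=4, p=49, q=4
  k=2: a=2, p=110, q=9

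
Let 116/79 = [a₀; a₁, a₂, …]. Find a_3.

2

116 = 1·79 + 37   →  a_0 = 1
79 = 2·37 + 5   →  a_1 = 2
37 = 7·5 + 2   →  a_2 = 7
5 = 2·2 + 1   →  a_3 = 2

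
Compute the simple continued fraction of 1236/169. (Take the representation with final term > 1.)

[7; 3, 5, 3, 3]

1236 = 7×169 + 53
169 = 3×53 + 10
53 = 5×10 + 3
10 = 3×3 + 1
3 = 3×1 + 0  (stop)
So 1236/169 = [7; 3, 5, 3, 3].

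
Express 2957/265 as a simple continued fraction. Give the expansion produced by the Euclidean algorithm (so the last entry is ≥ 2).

2957 = 11×265 + 42
265 = 6×42 + 13
42 = 3×13 + 3
13 = 4×3 + 1
3 = 3×1 + 0  (stop)
So 2957/265 = [11; 6, 3, 4, 3].

[11; 6, 3, 4, 3]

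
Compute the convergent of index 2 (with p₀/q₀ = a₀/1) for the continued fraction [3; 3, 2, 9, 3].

23/7

Using pₖ = aₖpₖ₋₁ + pₖ₋₂, qₖ = aₖqₖ₋₁ + qₖ₋₂ (with p₋₁=1, p₋₂=0, q₋₁=0, q₋₂=1):
  k=0: a=3, p=3, q=1
  k=1: a=3, p=10, q=3
  k=2: a=2, p=23, q=7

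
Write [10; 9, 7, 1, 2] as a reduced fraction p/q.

2123/210

Using pₖ = aₖpₖ₋₁ + pₖ₋₂ and qₖ = aₖqₖ₋₁ + qₖ₋₂:
  k=0: a=10, p=10, q=1
  k=1: a=9, p=91, q=9
  k=2: a=7, p=647, q=64
  k=3: a=1, p=738, q=73
  k=4: a=2, p=2123, q=210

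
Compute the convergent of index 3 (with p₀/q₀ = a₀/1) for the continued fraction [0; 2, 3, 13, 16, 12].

40/93

Using pₖ = aₖpₖ₋₁ + pₖ₋₂, qₖ = aₖqₖ₋₁ + qₖ₋₂ (with p₋₁=1, p₋₂=0, q₋₁=0, q₋₂=1):
  k=0: a=0, p=0, q=1
  k=1: a=2, p=1, q=2
  k=2: a=3, p=3, q=7
  k=3: a=13, p=40, q=93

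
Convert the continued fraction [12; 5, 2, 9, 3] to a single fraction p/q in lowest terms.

3935/323

Fold from the inside: start with 3/1.
  9 + 1/3 = 28/3
  2 + 3/28 = 59/28
  5 + 28/59 = 323/59
  12 + 59/323 = 3935/323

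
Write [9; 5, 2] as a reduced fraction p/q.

101/11

Fold from the inside: start with 2/1.
  5 + 1/2 = 11/2
  9 + 2/11 = 101/11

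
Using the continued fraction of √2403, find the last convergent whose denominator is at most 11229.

235445/4803

√2403 = [49; 49, 98, …] (period length 2).
Convergents:
  p_0/q_0 = 49/1
  p_1/q_1 = 2402/49
  p_2/q_2 = 235445/4803
  p_3/q_3 = 11539207/235396
q_2 = 4803 ≤ 11229 < 235396 = q_3, so the answer is 235445/4803.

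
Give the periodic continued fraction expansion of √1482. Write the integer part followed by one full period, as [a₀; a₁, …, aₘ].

a₀ = ⌊√1482⌋ = 38.
With m₀=0, d₀=1 and mₖ₊₁ = dₖaₖ − mₖ, dₖ₊₁ = (n − mₖ₊₁²)/dₖ, aₖ₊₁ = ⌊(a₀+mₖ₊₁)/dₖ₊₁⌋:
  k=1: m=38, d=38, a=2
  k=2: m=38, d=1, a=76
d=1 and a=2a₀=76 at k=2, so the next step gives (m, d) = (38, 38) again — its k=1 value — and the period has length 2.

[38; 2, 76]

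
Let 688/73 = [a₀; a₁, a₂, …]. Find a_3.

1

688 = 9·73 + 31   →  a_0 = 9
73 = 2·31 + 11   →  a_1 = 2
31 = 2·11 + 9   →  a_2 = 2
11 = 1·9 + 2   →  a_3 = 1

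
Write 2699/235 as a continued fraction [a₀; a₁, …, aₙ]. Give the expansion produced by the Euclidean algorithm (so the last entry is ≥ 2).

2699 = 11×235 + 114
235 = 2×114 + 7
114 = 16×7 + 2
7 = 3×2 + 1
2 = 2×1 + 0  (stop)
So 2699/235 = [11; 2, 16, 3, 2].

[11; 2, 16, 3, 2]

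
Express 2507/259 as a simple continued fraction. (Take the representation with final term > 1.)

2507 = 9·259 + 176
259 = 1·176 + 83
176 = 2·83 + 10
83 = 8·10 + 3
10 = 3·3 + 1
3 = 3·1 + 0  (stop)
So 2507/259 = [9; 1, 2, 8, 3, 3].

[9; 1, 2, 8, 3, 3]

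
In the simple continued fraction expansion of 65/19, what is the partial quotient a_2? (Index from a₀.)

2

65 = 3·19 + 8   →  a_0 = 3
19 = 2·8 + 3   →  a_1 = 2
8 = 2·3 + 2   →  a_2 = 2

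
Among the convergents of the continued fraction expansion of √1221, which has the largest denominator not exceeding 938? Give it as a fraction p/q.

√1221 = [34; 1, 16, 2, 16, 1, 68, …] (period length 6).
Convergents:
  p_0/q_0 = 34/1
  p_1/q_1 = 35/1
  p_2/q_2 = 594/17
  p_3/q_3 = 1223/35
  p_4/q_4 = 20162/577
  p_5/q_5 = 21385/612
  p_6/q_6 = 1474342/42193
q_5 = 612 ≤ 938 < 42193 = q_6, so the answer is 21385/612.

21385/612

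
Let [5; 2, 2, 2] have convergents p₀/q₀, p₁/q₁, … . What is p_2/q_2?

27/5

Using pₖ = aₖpₖ₋₁ + pₖ₋₂, qₖ = aₖqₖ₋₁ + qₖ₋₂ (with p₋₁=1, p₋₂=0, q₋₁=0, q₋₂=1):
  k=0: a=5, p=5, q=1
  k=1: a=2, p=11, q=2
  k=2: a=2, p=27, q=5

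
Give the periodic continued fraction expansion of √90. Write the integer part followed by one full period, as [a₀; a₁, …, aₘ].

a₀ = ⌊√90⌋ = 9.
With m₀=0, d₀=1 and mₖ₊₁ = dₖaₖ − mₖ, dₖ₊₁ = (n − mₖ₊₁²)/dₖ, aₖ₊₁ = ⌊(a₀+mₖ₊₁)/dₖ₊₁⌋:
  k=1: m=9, d=9, a=2
  k=2: m=9, d=1, a=18
d=1 and a=2a₀=18 at k=2, so the next step gives (m, d) = (9, 9) again — its k=1 value — and the period has length 2.

[9; 2, 18]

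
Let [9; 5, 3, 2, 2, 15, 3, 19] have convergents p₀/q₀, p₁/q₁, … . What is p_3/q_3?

Using pₖ = aₖpₖ₋₁ + pₖ₋₂, qₖ = aₖqₖ₋₁ + qₖ₋₂ (with p₋₁=1, p₋₂=0, q₋₁=0, q₋₂=1):
  k=0: a=9, p=9, q=1
  k=1: a=5, p=46, q=5
  k=2: a=3, p=147, q=16
  k=3: a=2, p=340, q=37

340/37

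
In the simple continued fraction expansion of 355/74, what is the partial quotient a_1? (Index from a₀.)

1

355 = 4·74 + 59   →  a_0 = 4
74 = 1·59 + 15   →  a_1 = 1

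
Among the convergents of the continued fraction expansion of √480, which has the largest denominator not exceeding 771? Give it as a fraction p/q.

10582/483

√480 = [21; 1, 9, 1, 42, …] (period length 4).
Convergents:
  p_0/q_0 = 21/1
  p_1/q_1 = 22/1
  p_2/q_2 = 219/10
  p_3/q_3 = 241/11
  p_4/q_4 = 10341/472
  p_5/q_5 = 10582/483
  p_6/q_6 = 105579/4819
q_5 = 483 ≤ 771 < 4819 = q_6, so the answer is 10582/483.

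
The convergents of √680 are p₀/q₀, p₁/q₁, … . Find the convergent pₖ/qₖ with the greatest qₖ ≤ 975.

17654/677

√680 = [26; 13, 52, …] (period length 2).
Convergents:
  p_0/q_0 = 26/1
  p_1/q_1 = 339/13
  p_2/q_2 = 17654/677
  p_3/q_3 = 229841/8814
q_2 = 677 ≤ 975 < 8814 = q_3, so the answer is 17654/677.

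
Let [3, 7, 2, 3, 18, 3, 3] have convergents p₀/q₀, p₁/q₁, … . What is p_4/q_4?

2981/951

Using pₖ = aₖpₖ₋₁ + pₖ₋₂, qₖ = aₖqₖ₋₁ + qₖ₋₂ (with p₋₁=1, p₋₂=0, q₋₁=0, q₋₂=1):
  k=0: a=3, p=3, q=1
  k=1: a=7, p=22, q=7
  k=2: a=2, p=47, q=15
  k=3: a=3, p=163, q=52
  k=4: a=18, p=2981, q=951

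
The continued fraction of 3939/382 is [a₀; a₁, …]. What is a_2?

4

3939 = 10·382 + 119   →  a_0 = 10
382 = 3·119 + 25   →  a_1 = 3
119 = 4·25 + 19   →  a_2 = 4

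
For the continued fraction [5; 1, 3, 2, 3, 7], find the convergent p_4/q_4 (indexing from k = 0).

179/31

Using pₖ = aₖpₖ₋₁ + pₖ₋₂, qₖ = aₖqₖ₋₁ + qₖ₋₂ (with p₋₁=1, p₋₂=0, q₋₁=0, q₋₂=1):
  k=0: a=5, p=5, q=1
  k=1: a=1, p=6, q=1
  k=2: a=3, p=23, q=4
  k=3: a=2, p=52, q=9
  k=4: a=3, p=179, q=31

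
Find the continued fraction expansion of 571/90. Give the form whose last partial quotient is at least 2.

571 = 6*90 + 31
90 = 2*31 + 28
31 = 1*28 + 3
28 = 9*3 + 1
3 = 3*1 + 0  (stop)
So 571/90 = [6; 2, 1, 9, 3].

[6; 2, 1, 9, 3]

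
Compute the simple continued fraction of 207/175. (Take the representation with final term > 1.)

207 = 1*175 + 32
175 = 5*32 + 15
32 = 2*15 + 2
15 = 7*2 + 1
2 = 2*1 + 0  (stop)
So 207/175 = [1; 5, 2, 7, 2].

[1; 5, 2, 7, 2]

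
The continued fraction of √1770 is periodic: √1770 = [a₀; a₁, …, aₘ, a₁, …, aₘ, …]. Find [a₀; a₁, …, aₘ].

a₀ = ⌊√1770⌋ = 42.
With m₀=0, d₀=1 and mₖ₊₁ = dₖaₖ − mₖ, dₖ₊₁ = (n − mₖ₊₁²)/dₖ, aₖ₊₁ = ⌊(a₀+mₖ₊₁)/dₖ₊₁⌋:
  k=1: m=42, d=6, a=14
  k=2: m=42, d=1, a=84
d=1 and a=2a₀=84 at k=2, so the next step gives (m, d) = (42, 6) again — its k=1 value — and the period has length 2.

[42; 14, 84]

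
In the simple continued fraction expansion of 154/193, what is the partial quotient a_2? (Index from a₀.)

3

154 = 0·193 + 154   →  a_0 = 0
193 = 1·154 + 39   →  a_1 = 1
154 = 3·39 + 37   →  a_2 = 3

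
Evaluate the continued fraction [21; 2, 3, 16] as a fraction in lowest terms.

Fold from the inside: start with 16/1.
  3 + 1/16 = 49/16
  2 + 16/49 = 114/49
  21 + 49/114 = 2443/114

2443/114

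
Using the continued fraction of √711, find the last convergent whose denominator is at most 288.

√711 = [26; 1, 1, 1, 52, …] (period length 4).
Convergents:
  p_0/q_0 = 26/1
  p_1/q_1 = 27/1
  p_2/q_2 = 53/2
  p_3/q_3 = 80/3
  p_4/q_4 = 4213/158
  p_5/q_5 = 4293/161
  p_6/q_6 = 8506/319
q_5 = 161 ≤ 288 < 319 = q_6, so the answer is 4293/161.

4293/161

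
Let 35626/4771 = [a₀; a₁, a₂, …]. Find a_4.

4

35626 = 7·4771 + 2229   →  a_0 = 7
4771 = 2·2229 + 313   →  a_1 = 2
2229 = 7·313 + 38   →  a_2 = 7
313 = 8·38 + 9   →  a_3 = 8
38 = 4·9 + 2   →  a_4 = 4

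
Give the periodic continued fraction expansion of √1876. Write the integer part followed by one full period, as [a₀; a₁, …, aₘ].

[43; 3, 5, 12, 5, 3, 86]

a₀ = ⌊√1876⌋ = 43.
With m₀=0, d₀=1 and mₖ₊₁ = dₖaₖ − mₖ, dₖ₊₁ = (n − mₖ₊₁²)/dₖ, aₖ₊₁ = ⌊(a₀+mₖ₊₁)/dₖ₊₁⌋:
  k=1: m=43, d=27, a=3
  k=2: m=38, d=16, a=5
  k=3: m=42, d=7, a=12
  k=4: m=42, d=16, a=5
  k=5: m=38, d=27, a=3
  k=6: m=43, d=1, a=86
d=1 and a=2a₀=86 at k=6, so the next step gives (m, d) = (43, 27) again — its k=1 value — and the period has length 6.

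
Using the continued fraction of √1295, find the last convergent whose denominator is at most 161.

√1295 = [35; 1, 70, …] (period length 2).
Convergents:
  p_0/q_0 = 35/1
  p_1/q_1 = 36/1
  p_2/q_2 = 2555/71
  p_3/q_3 = 2591/72
  p_4/q_4 = 183925/5111
q_3 = 72 ≤ 161 < 5111 = q_4, so the answer is 2591/72.

2591/72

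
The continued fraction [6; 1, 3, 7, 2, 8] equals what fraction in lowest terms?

Fold from the inside: start with 8/1.
  2 + 1/8 = 17/8
  7 + 8/17 = 127/17
  3 + 17/127 = 398/127
  1 + 127/398 = 525/398
  6 + 398/525 = 3548/525

3548/525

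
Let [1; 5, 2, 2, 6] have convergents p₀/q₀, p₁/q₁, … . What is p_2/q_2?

Using pₖ = aₖpₖ₋₁ + pₖ₋₂, qₖ = aₖqₖ₋₁ + qₖ₋₂ (with p₋₁=1, p₋₂=0, q₋₁=0, q₋₂=1):
  k=0: a=1, p=1, q=1
  k=1: a=5, p=6, q=5
  k=2: a=2, p=13, q=11

13/11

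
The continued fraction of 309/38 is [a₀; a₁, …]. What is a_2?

309 = 8·38 + 5   →  a_0 = 8
38 = 7·5 + 3   →  a_1 = 7
5 = 1·3 + 2   →  a_2 = 1

1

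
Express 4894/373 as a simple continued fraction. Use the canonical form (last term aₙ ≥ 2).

[13; 8, 3, 2, 6]

4894 = 13·373 + 45
373 = 8·45 + 13
45 = 3·13 + 6
13 = 2·6 + 1
6 = 6·1 + 0  (stop)
So 4894/373 = [13; 8, 3, 2, 6].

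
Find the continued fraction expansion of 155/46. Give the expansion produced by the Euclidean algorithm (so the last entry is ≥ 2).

155 = 3×46 + 17
46 = 2×17 + 12
17 = 1×12 + 5
12 = 2×5 + 2
5 = 2×2 + 1
2 = 2×1 + 0  (stop)
So 155/46 = [3; 2, 1, 2, 2, 2].

[3; 2, 1, 2, 2, 2]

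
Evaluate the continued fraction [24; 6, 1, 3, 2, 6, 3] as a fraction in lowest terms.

Using pₖ = aₖpₖ₋₁ + pₖ₋₂ and qₖ = aₖqₖ₋₁ + qₖ₋₂:
  k=0: a=24, p=24, q=1
  k=1: a=6, p=145, q=6
  k=2: a=1, p=169, q=7
  k=3: a=3, p=652, q=27
  k=4: a=2, p=1473, q=61
  k=5: a=6, p=9490, q=393
  k=6: a=3, p=29943, q=1240

29943/1240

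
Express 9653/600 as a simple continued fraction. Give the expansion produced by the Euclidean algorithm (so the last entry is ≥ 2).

9653 = 16·600 + 53
600 = 11·53 + 17
53 = 3·17 + 2
17 = 8·2 + 1
2 = 2·1 + 0  (stop)
So 9653/600 = [16; 11, 3, 8, 2].

[16; 11, 3, 8, 2]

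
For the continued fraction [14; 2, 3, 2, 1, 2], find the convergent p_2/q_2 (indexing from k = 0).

101/7

Using pₖ = aₖpₖ₋₁ + pₖ₋₂, qₖ = aₖqₖ₋₁ + qₖ₋₂ (with p₋₁=1, p₋₂=0, q₋₁=0, q₋₂=1):
  k=0: a=14, p=14, q=1
  k=1: a=2, p=29, q=2
  k=2: a=3, p=101, q=7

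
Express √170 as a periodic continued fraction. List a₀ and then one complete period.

a₀ = ⌊√170⌋ = 13.
With m₀=0, d₀=1 and mₖ₊₁ = dₖaₖ − mₖ, dₖ₊₁ = (n − mₖ₊₁²)/dₖ, aₖ₊₁ = ⌊(a₀+mₖ₊₁)/dₖ₊₁⌋:
  k=1: m=13, d=1, a=26
d=1 and a=2a₀=26 at k=1, so the next step gives (m, d) = (13, 1) again — its k=1 value — and the period has length 1.

[13; 26]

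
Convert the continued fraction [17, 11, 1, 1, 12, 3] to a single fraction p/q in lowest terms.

Fold from the inside: start with 3/1.
  12 + 1/3 = 37/3
  1 + 3/37 = 40/37
  1 + 37/40 = 77/40
  11 + 40/77 = 887/77
  17 + 77/887 = 15156/887

15156/887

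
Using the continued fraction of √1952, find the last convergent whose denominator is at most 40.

√1952 = [44; 5, 1, 1, 21, 1, 1, 5, 88, …] (period length 8).
Convergents:
  p_0/q_0 = 44/1
  p_1/q_1 = 221/5
  p_2/q_2 = 265/6
  p_3/q_3 = 486/11
  p_4/q_4 = 10471/237
q_3 = 11 ≤ 40 < 237 = q_4, so the answer is 486/11.

486/11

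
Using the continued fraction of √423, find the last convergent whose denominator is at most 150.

√423 = [20; 1, 1, 3, 4, 3, 1, 1, 40, …] (period length 8).
Convergents:
  p_0/q_0 = 20/1
  p_1/q_1 = 21/1
  p_2/q_2 = 41/2
  p_3/q_3 = 144/7
  p_4/q_4 = 617/30
  p_5/q_5 = 1995/97
  p_6/q_6 = 2612/127
  p_7/q_7 = 4607/224
q_6 = 127 ≤ 150 < 224 = q_7, so the answer is 2612/127.

2612/127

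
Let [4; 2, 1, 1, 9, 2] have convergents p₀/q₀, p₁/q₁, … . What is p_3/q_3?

Using pₖ = aₖpₖ₋₁ + pₖ₋₂, qₖ = aₖqₖ₋₁ + qₖ₋₂ (with p₋₁=1, p₋₂=0, q₋₁=0, q₋₂=1):
  k=0: a=4, p=4, q=1
  k=1: a=2, p=9, q=2
  k=2: a=1, p=13, q=3
  k=3: a=1, p=22, q=5

22/5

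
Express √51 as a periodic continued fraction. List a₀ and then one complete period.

a₀ = ⌊√51⌋ = 7.
With m₀=0, d₀=1 and mₖ₊₁ = dₖaₖ − mₖ, dₖ₊₁ = (n − mₖ₊₁²)/dₖ, aₖ₊₁ = ⌊(a₀+mₖ₊₁)/dₖ₊₁⌋:
  k=1: m=7, d=2, a=7
  k=2: m=7, d=1, a=14
d=1 and a=2a₀=14 at k=2, so the next step gives (m, d) = (7, 2) again — its k=1 value — and the period has length 2.

[7; 7, 14]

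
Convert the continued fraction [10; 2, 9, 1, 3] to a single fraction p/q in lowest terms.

Using pₖ = aₖpₖ₋₁ + pₖ₋₂ and qₖ = aₖqₖ₋₁ + qₖ₋₂:
  k=0: a=10, p=10, q=1
  k=1: a=2, p=21, q=2
  k=2: a=9, p=199, q=19
  k=3: a=1, p=220, q=21
  k=4: a=3, p=859, q=82

859/82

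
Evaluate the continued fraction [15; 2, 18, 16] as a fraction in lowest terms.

9199/594

Using pₖ = aₖpₖ₋₁ + pₖ₋₂ and qₖ = aₖqₖ₋₁ + qₖ₋₂:
  k=0: a=15, p=15, q=1
  k=1: a=2, p=31, q=2
  k=2: a=18, p=573, q=37
  k=3: a=16, p=9199, q=594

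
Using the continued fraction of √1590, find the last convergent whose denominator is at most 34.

319/8

√1590 = [39; 1, 6, 1, 78, …] (period length 4).
Convergents:
  p_0/q_0 = 39/1
  p_1/q_1 = 40/1
  p_2/q_2 = 279/7
  p_3/q_3 = 319/8
  p_4/q_4 = 25161/631
q_3 = 8 ≤ 34 < 631 = q_4, so the answer is 319/8.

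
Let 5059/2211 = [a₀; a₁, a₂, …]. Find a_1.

5059 = 2·2211 + 637   →  a_0 = 2
2211 = 3·637 + 300   →  a_1 = 3

3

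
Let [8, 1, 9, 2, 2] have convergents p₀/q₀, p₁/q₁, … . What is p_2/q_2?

Using pₖ = aₖpₖ₋₁ + pₖ₋₂, qₖ = aₖqₖ₋₁ + qₖ₋₂ (with p₋₁=1, p₋₂=0, q₋₁=0, q₋₂=1):
  k=0: a=8, p=8, q=1
  k=1: a=1, p=9, q=1
  k=2: a=9, p=89, q=10

89/10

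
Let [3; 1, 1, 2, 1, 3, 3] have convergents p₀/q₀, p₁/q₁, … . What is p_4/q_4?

Using pₖ = aₖpₖ₋₁ + pₖ₋₂, qₖ = aₖqₖ₋₁ + qₖ₋₂ (with p₋₁=1, p₋₂=0, q₋₁=0, q₋₂=1):
  k=0: a=3, p=3, q=1
  k=1: a=1, p=4, q=1
  k=2: a=1, p=7, q=2
  k=3: a=2, p=18, q=5
  k=4: a=1, p=25, q=7

25/7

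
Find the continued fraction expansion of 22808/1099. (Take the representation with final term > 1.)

22808 = 20*1099 + 828
1099 = 1*828 + 271
828 = 3*271 + 15
271 = 18*15 + 1
15 = 15*1 + 0  (stop)
So 22808/1099 = [20; 1, 3, 18, 15].

[20; 1, 3, 18, 15]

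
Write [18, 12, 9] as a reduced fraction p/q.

1971/109

Fold from the inside: start with 9/1.
  12 + 1/9 = 109/9
  18 + 9/109 = 1971/109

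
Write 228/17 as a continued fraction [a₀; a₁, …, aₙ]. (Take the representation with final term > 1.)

228 = 13×17 + 7
17 = 2×7 + 3
7 = 2×3 + 1
3 = 3×1 + 0  (stop)
So 228/17 = [13; 2, 2, 3].

[13; 2, 2, 3]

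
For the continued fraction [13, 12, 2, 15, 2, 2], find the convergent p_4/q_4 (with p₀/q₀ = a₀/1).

10451/799

Using pₖ = aₖpₖ₋₁ + pₖ₋₂, qₖ = aₖqₖ₋₁ + qₖ₋₂ (with p₋₁=1, p₋₂=0, q₋₁=0, q₋₂=1):
  k=0: a=13, p=13, q=1
  k=1: a=12, p=157, q=12
  k=2: a=2, p=327, q=25
  k=3: a=15, p=5062, q=387
  k=4: a=2, p=10451, q=799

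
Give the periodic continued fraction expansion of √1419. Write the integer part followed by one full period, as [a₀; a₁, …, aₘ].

a₀ = ⌊√1419⌋ = 37.

[37; 1, 2, 37, 2, 1, 74]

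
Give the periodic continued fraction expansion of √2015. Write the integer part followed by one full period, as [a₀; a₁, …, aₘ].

[44; 1, 7, 1, 88]

a₀ = ⌊√2015⌋ = 44.
With m₀=0, d₀=1 and mₖ₊₁ = dₖaₖ − mₖ, dₖ₊₁ = (n − mₖ₊₁²)/dₖ, aₖ₊₁ = ⌊(a₀+mₖ₊₁)/dₖ₊₁⌋:
  k=1: m=44, d=79, a=1
  k=2: m=35, d=10, a=7
  k=3: m=35, d=79, a=1
  k=4: m=44, d=1, a=88
d=1 and a=2a₀=88 at k=4, so the next step gives (m, d) = (44, 79) again — its k=1 value — and the period has length 4.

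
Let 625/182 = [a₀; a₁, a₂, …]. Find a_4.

625 = 3·182 + 79   →  a_0 = 3
182 = 2·79 + 24   →  a_1 = 2
79 = 3·24 + 7   →  a_2 = 3
24 = 3·7 + 3   →  a_3 = 3
7 = 2·3 + 1   →  a_4 = 2

2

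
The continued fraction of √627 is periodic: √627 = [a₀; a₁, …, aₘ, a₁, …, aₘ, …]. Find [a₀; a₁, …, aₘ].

[25; 25, 50]

a₀ = ⌊√627⌋ = 25.
With m₀=0, d₀=1 and mₖ₊₁ = dₖaₖ − mₖ, dₖ₊₁ = (n − mₖ₊₁²)/dₖ, aₖ₊₁ = ⌊(a₀+mₖ₊₁)/dₖ₊₁⌋:
  k=1: m=25, d=2, a=25
  k=2: m=25, d=1, a=50
d=1 and a=2a₀=50 at k=2, so the next step gives (m, d) = (25, 2) again — its k=1 value — and the period has length 2.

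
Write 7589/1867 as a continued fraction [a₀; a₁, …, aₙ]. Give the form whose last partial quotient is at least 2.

7589 = 4×1867 + 121
1867 = 15×121 + 52
121 = 2×52 + 17
52 = 3×17 + 1
17 = 17×1 + 0  (stop)
So 7589/1867 = [4; 15, 2, 3, 17].

[4; 15, 2, 3, 17]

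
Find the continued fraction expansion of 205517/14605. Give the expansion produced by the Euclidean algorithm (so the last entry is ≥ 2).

[14; 13, 1, 18, 1, 3, 13]

205517 = 14×14605 + 1047
14605 = 13×1047 + 994
1047 = 1×994 + 53
994 = 18×53 + 40
53 = 1×40 + 13
40 = 3×13 + 1
13 = 13×1 + 0  (stop)
So 205517/14605 = [14; 13, 1, 18, 1, 3, 13].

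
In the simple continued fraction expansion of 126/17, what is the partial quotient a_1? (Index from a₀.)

2

126 = 7·17 + 7   →  a_0 = 7
17 = 2·7 + 3   →  a_1 = 2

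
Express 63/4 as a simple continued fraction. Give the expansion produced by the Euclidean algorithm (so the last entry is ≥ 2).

[15; 1, 3]

63 = 15×4 + 3
4 = 1×3 + 1
3 = 3×1 + 0  (stop)
So 63/4 = [15; 1, 3].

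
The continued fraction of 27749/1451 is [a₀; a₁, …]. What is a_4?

27749 = 19·1451 + 180   →  a_0 = 19
1451 = 8·180 + 11   →  a_1 = 8
180 = 16·11 + 4   →  a_2 = 16
11 = 2·4 + 3   →  a_3 = 2
4 = 1·3 + 1   →  a_4 = 1

1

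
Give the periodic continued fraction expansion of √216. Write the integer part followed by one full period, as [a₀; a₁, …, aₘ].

a₀ = ⌊√216⌋ = 14.
With m₀=0, d₀=1 and mₖ₊₁ = dₖaₖ − mₖ, dₖ₊₁ = (n − mₖ₊₁²)/dₖ, aₖ₊₁ = ⌊(a₀+mₖ₊₁)/dₖ₊₁⌋:
  k=1: m=14, d=20, a=1
  k=2: m=6, d=9, a=2
  k=3: m=12, d=8, a=3
  k=4: m=12, d=9, a=2
  k=5: m=6, d=20, a=1
  k=6: m=14, d=1, a=28
d=1 and a=2a₀=28 at k=6, so the next step gives (m, d) = (14, 20) again — its k=1 value — and the period has length 6.

[14; 1, 2, 3, 2, 1, 28]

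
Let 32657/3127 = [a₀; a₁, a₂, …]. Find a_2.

3

32657 = 10·3127 + 1387   →  a_0 = 10
3127 = 2·1387 + 353   →  a_1 = 2
1387 = 3·353 + 328   →  a_2 = 3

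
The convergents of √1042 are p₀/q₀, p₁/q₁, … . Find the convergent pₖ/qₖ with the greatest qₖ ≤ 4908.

√1042 = [32; 3, 1, 1, 3, 64, …] (period length 5).
Convergents:
  p_0/q_0 = 32/1
  p_1/q_1 = 97/3
  p_2/q_2 = 129/4
  p_3/q_3 = 226/7
  p_4/q_4 = 807/25
  p_5/q_5 = 51874/1607
  p_6/q_6 = 156429/4846
  p_7/q_7 = 208303/6453
q_6 = 4846 ≤ 4908 < 6453 = q_7, so the answer is 156429/4846.

156429/4846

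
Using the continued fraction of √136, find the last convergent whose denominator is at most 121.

828/71

√136 = [11; 1, 1, 1, 22, …] (period length 4).
Convergents:
  p_0/q_0 = 11/1
  p_1/q_1 = 12/1
  p_2/q_2 = 23/2
  p_3/q_3 = 35/3
  p_4/q_4 = 793/68
  p_5/q_5 = 828/71
  p_6/q_6 = 1621/139
q_5 = 71 ≤ 121 < 139 = q_6, so the answer is 828/71.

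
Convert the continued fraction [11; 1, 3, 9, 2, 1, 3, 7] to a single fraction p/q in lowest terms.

36163/3076

Using pₖ = aₖpₖ₋₁ + pₖ₋₂ and qₖ = aₖqₖ₋₁ + qₖ₋₂:
  k=0: a=11, p=11, q=1
  k=1: a=1, p=12, q=1
  k=2: a=3, p=47, q=4
  k=3: a=9, p=435, q=37
  k=4: a=2, p=917, q=78
  k=5: a=1, p=1352, q=115
  k=6: a=3, p=4973, q=423
  k=7: a=7, p=36163, q=3076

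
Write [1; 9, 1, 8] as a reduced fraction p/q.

98/89

Fold from the inside: start with 8/1.
  1 + 1/8 = 9/8
  9 + 8/9 = 89/9
  1 + 9/89 = 98/89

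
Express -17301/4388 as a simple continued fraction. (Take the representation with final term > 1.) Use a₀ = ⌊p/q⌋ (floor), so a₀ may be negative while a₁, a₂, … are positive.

[-4; 17, 2, 13, 2, 4]

-17301 = -4×4388 + 251
4388 = 17×251 + 121
251 = 2×121 + 9
121 = 13×9 + 4
9 = 2×4 + 1
4 = 4×1 + 0  (stop)
So -17301/4388 = [-4; 17, 2, 13, 2, 4].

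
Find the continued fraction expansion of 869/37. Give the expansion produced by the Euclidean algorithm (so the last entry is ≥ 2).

869 = 23×37 + 18
37 = 2×18 + 1
18 = 18×1 + 0  (stop)
So 869/37 = [23; 2, 18].

[23; 2, 18]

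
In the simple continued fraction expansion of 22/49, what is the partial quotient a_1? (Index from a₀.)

22 = 0·49 + 22   →  a_0 = 0
49 = 2·22 + 5   →  a_1 = 2

2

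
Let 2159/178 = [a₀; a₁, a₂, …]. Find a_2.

1

2159 = 12·178 + 23   →  a_0 = 12
178 = 7·23 + 17   →  a_1 = 7
23 = 1·17 + 6   →  a_2 = 1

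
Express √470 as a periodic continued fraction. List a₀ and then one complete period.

[21; 1, 2, 8, 2, 1, 42]

a₀ = ⌊√470⌋ = 21.
With m₀=0, d₀=1 and mₖ₊₁ = dₖaₖ − mₖ, dₖ₊₁ = (n − mₖ₊₁²)/dₖ, aₖ₊₁ = ⌊(a₀+mₖ₊₁)/dₖ₊₁⌋:
  k=1: m=21, d=29, a=1
  k=2: m=8, d=14, a=2
  k=3: m=20, d=5, a=8
  k=4: m=20, d=14, a=2
  k=5: m=8, d=29, a=1
  k=6: m=21, d=1, a=42
d=1 and a=2a₀=42 at k=6, so the next step gives (m, d) = (21, 29) again — its k=1 value — and the period has length 6.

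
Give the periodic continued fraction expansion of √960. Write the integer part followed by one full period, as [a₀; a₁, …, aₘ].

[30; 1, 60]

a₀ = ⌊√960⌋ = 30.
With m₀=0, d₀=1 and mₖ₊₁ = dₖaₖ − mₖ, dₖ₊₁ = (n − mₖ₊₁²)/dₖ, aₖ₊₁ = ⌊(a₀+mₖ₊₁)/dₖ₊₁⌋:
  k=1: m=30, d=60, a=1
  k=2: m=30, d=1, a=60
d=1 and a=2a₀=60 at k=2, so the next step gives (m, d) = (30, 60) again — its k=1 value — and the period has length 2.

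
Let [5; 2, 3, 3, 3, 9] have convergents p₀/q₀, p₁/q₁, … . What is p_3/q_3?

Using pₖ = aₖpₖ₋₁ + pₖ₋₂, qₖ = aₖqₖ₋₁ + qₖ₋₂ (with p₋₁=1, p₋₂=0, q₋₁=0, q₋₂=1):
  k=0: a=5, p=5, q=1
  k=1: a=2, p=11, q=2
  k=2: a=3, p=38, q=7
  k=3: a=3, p=125, q=23

125/23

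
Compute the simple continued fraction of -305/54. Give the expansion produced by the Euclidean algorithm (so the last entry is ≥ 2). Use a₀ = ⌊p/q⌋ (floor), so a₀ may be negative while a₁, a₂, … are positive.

[-6; 2, 1, 5, 3]

-305 = -6·54 + 19
54 = 2·19 + 16
19 = 1·16 + 3
16 = 5·3 + 1
3 = 3·1 + 0  (stop)
So -305/54 = [-6; 2, 1, 5, 3].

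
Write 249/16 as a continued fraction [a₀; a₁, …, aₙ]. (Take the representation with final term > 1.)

249 = 15·16 + 9
16 = 1·9 + 7
9 = 1·7 + 2
7 = 3·2 + 1
2 = 2·1 + 0  (stop)
So 249/16 = [15; 1, 1, 3, 2].

[15; 1, 1, 3, 2]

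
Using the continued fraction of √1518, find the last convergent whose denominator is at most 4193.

78975/2027

√1518 = [38; 1, 24, 1, 76, …] (period length 4).
Convergents:
  p_0/q_0 = 38/1
  p_1/q_1 = 39/1
  p_2/q_2 = 974/25
  p_3/q_3 = 1013/26
  p_4/q_4 = 77962/2001
  p_5/q_5 = 78975/2027
  p_6/q_6 = 1973362/50649
q_5 = 2027 ≤ 4193 < 50649 = q_6, so the answer is 78975/2027.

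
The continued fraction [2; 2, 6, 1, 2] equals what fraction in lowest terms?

Using pₖ = aₖpₖ₋₁ + pₖ₋₂ and qₖ = aₖqₖ₋₁ + qₖ₋₂:
  k=0: a=2, p=2, q=1
  k=1: a=2, p=5, q=2
  k=2: a=6, p=32, q=13
  k=3: a=1, p=37, q=15
  k=4: a=2, p=106, q=43

106/43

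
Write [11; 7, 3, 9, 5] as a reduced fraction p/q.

Using pₖ = aₖpₖ₋₁ + pₖ₋₂ and qₖ = aₖqₖ₋₁ + qₖ₋₂:
  k=0: a=11, p=11, q=1
  k=1: a=7, p=78, q=7
  k=2: a=3, p=245, q=22
  k=3: a=9, p=2283, q=205
  k=4: a=5, p=11660, q=1047

11660/1047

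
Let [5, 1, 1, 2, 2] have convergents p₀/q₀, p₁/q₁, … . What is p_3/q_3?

28/5

Using pₖ = aₖpₖ₋₁ + pₖ₋₂, qₖ = aₖqₖ₋₁ + qₖ₋₂ (with p₋₁=1, p₋₂=0, q₋₁=0, q₋₂=1):
  k=0: a=5, p=5, q=1
  k=1: a=1, p=6, q=1
  k=2: a=1, p=11, q=2
  k=3: a=2, p=28, q=5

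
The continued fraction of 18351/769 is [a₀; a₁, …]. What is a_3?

3

18351 = 23·769 + 664   →  a_0 = 23
769 = 1·664 + 105   →  a_1 = 1
664 = 6·105 + 34   →  a_2 = 6
105 = 3·34 + 3   →  a_3 = 3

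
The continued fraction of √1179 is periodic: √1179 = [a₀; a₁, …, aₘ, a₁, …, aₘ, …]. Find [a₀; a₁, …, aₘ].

a₀ = ⌊√1179⌋ = 34.
With m₀=0, d₀=1 and mₖ₊₁ = dₖaₖ − mₖ, dₖ₊₁ = (n − mₖ₊₁²)/dₖ, aₖ₊₁ = ⌊(a₀+mₖ₊₁)/dₖ₊₁⌋:
  k=1: m=34, d=23, a=2
  k=2: m=12, d=45, a=1
  k=3: m=33, d=2, a=33
  k=4: m=33, d=45, a=1
  k=5: m=12, d=23, a=2
  k=6: m=34, d=1, a=68
d=1 and a=2a₀=68 at k=6, so the next step gives (m, d) = (34, 23) again — its k=1 value — and the period has length 6.

[34; 2, 1, 33, 1, 2, 68]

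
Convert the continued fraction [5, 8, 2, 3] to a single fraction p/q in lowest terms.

302/59

Using pₖ = aₖpₖ₋₁ + pₖ₋₂ and qₖ = aₖqₖ₋₁ + qₖ₋₂:
  k=0: a=5, p=5, q=1
  k=1: a=8, p=41, q=8
  k=2: a=2, p=87, q=17
  k=3: a=3, p=302, q=59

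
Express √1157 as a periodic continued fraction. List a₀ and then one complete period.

[34; 68]

a₀ = ⌊√1157⌋ = 34.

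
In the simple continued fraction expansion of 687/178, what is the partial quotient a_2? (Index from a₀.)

687 = 3·178 + 153   →  a_0 = 3
178 = 1·153 + 25   →  a_1 = 1
153 = 6·25 + 3   →  a_2 = 6

6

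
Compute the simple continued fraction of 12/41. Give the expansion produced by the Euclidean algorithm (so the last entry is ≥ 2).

12 = 0*41 + 12
41 = 3*12 + 5
12 = 2*5 + 2
5 = 2*2 + 1
2 = 2*1 + 0  (stop)
So 12/41 = [0; 3, 2, 2, 2].

[0; 3, 2, 2, 2]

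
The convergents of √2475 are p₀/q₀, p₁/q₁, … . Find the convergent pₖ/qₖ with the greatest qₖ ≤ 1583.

√2475 = [49; 1, 2, 1, 98, …] (period length 4).
Convergents:
  p_0/q_0 = 49/1
  p_1/q_1 = 50/1
  p_2/q_2 = 149/3
  p_3/q_3 = 199/4
  p_4/q_4 = 19651/395
  p_5/q_5 = 19850/399
  p_6/q_6 = 59351/1193
  p_7/q_7 = 79201/1592
q_6 = 1193 ≤ 1583 < 1592 = q_7, so the answer is 59351/1193.

59351/1193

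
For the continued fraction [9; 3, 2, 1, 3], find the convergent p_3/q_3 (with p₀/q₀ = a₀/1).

93/10

Using pₖ = aₖpₖ₋₁ + pₖ₋₂, qₖ = aₖqₖ₋₁ + qₖ₋₂ (with p₋₁=1, p₋₂=0, q₋₁=0, q₋₂=1):
  k=0: a=9, p=9, q=1
  k=1: a=3, p=28, q=3
  k=2: a=2, p=65, q=7
  k=3: a=1, p=93, q=10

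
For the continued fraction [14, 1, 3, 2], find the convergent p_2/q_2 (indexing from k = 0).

Using pₖ = aₖpₖ₋₁ + pₖ₋₂, qₖ = aₖqₖ₋₁ + qₖ₋₂ (with p₋₁=1, p₋₂=0, q₋₁=0, q₋₂=1):
  k=0: a=14, p=14, q=1
  k=1: a=1, p=15, q=1
  k=2: a=3, p=59, q=4

59/4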